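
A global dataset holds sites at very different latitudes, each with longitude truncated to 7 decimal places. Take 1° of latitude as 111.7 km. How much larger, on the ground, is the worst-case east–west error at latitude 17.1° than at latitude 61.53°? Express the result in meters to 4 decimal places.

0.0054 meters

Truncating at 7 decimal places can drop up to a full unit in the last place, so the longitude may be off by as much as 1e-07°.
At 17.1°: 1e-07° × 111700 × cos 17.1° = 1e-07 × 111700 × 0.9558 ≈ 0.010676 m.
At 61.53°: 1e-07° × 111700 × cos 61.53° = 1e-07 × 111700 × 0.4767 ≈ 0.0053247 m.
Difference: 0.010676 − 0.0053247 = 0.0053515 m.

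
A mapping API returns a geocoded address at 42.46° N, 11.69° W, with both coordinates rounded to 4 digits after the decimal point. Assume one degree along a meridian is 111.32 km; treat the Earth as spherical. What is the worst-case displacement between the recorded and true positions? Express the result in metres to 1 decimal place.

Rounding to 4 decimal places leaves each coordinate within ±5e-05° of the true value.
Latitude error → 5e-05 × 111320 = 5.566 m along the meridian.
E–W at 42.46°: 5e-05° × 111320 × cos 42.46° = 5e-05 × 111320 × 0.7377 ≈ 4.10631 m.
Worst case both components are at the extreme and orthogonal: √(5.566² + 4.10631²) ≈ 6.9168 m.

6.9 metres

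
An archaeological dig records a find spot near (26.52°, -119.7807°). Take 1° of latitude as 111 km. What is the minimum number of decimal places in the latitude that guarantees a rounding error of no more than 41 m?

4 decimal places

One degree of latitude covers 111000 m.
N decimal places → at most half a unit in the last place, 0.5 × 10⁻ᴺ° = 111000/2 × 10⁻ᴺ m.
Setting 55500 × 10⁻ᴺ ≤ 41 gives 10ᴺ ≥ 1354, i.e. N ≥ 3.13.
N = 3 would give 55.5 m (too coarse); N = 4 gives 5.55 m ≤ 41 m.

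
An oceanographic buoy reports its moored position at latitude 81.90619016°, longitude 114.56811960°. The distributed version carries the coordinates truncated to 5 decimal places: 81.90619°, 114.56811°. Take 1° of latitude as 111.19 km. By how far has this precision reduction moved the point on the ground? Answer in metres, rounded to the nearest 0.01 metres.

0.15 metres

The latitude changed by +0.00000016° and the longitude by +0.00000960°.
North–south shift: 0.00000016 × 111190 = 0.0177904 m.
E–W at 81.9062°: 0.00000960° × 111190 × cos 81.9062° = 0.00000960 × 111190 × 0.1408 ≈ 0.150287 m.
Distance: √(0.0177904² + 0.150287²) ≈ 0.151337 m.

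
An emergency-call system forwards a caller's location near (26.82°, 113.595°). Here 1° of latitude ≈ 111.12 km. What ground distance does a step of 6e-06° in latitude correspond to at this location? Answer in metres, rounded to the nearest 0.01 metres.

0.67 metres

6e-06° × 111120 m/° = 0.66672 m.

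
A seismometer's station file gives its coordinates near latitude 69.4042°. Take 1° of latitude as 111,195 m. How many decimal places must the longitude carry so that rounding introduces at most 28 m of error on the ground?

3 decimal places

At 69.4042° one degree of longitude covers 111195 × cos 69.4042° ≈ 111195 × 0.3518 ≈ 39115.4 m.
N decimal places → at most half a unit in the last place, 0.5 × 10⁻ᴺ° = 39115.4/2 × 10⁻ᴺ m.
Need 0.5 × 39115.4 × 10⁻ᴺ ≤ 28 → 10⁻ᴺ ≤ 1.432e-03, so N ≥ 2.84.
N = 2 would give 196 m (too coarse); N = 3 gives 19.6 m ≤ 28 m.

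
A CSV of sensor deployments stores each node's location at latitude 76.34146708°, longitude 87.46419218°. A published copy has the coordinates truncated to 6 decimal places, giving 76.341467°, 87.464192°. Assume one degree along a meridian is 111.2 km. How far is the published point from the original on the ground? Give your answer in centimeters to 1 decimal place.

Δlat = 76.34146708 − 76.341467 = +0.00000008°; Δlon = 87.46419218 − 87.464192 = +0.00000018°.
N–S: 0.00000008° × 111200 m/° = 0.008896 m.
East–west at this latitude: 0.00000018° × 111200 × cos 76.3415° ≈ 0.00000018 × 26258.2 = 0.00472648 m.
Distance: √(0.008896² + 0.00472648²) ≈ 0.0100736 m.
That is 0.0100736 m = 1.0074 cm.

1.0 centimeters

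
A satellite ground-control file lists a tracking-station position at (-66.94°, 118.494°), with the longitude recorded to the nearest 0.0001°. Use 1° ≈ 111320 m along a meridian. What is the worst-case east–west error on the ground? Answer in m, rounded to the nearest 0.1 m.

2.2 m

Rounding to 4 decimal places leaves the longitude within ±5e-05° of the true value.
At latitude 66.94° a degree of longitude spans 111320 m × cos 66.94° = 111320 × 0.3917 ≈ 43603.5 m.
So at most 5e-05° × 43603.5 ≈ 2.18017 m east–west.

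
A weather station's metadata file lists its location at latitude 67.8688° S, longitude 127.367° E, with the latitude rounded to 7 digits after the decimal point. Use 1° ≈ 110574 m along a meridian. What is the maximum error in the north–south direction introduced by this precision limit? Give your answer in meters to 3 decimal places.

0.006 meters

Rounding to 7 decimal places leaves the latitude within ±5e-08° of the true value.
North–south distance: 5e-08° × 110574 m/° = 0.0055287 m.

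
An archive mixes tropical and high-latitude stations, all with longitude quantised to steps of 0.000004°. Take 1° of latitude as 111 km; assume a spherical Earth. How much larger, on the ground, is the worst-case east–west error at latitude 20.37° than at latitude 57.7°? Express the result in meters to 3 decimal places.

0.089 meters

With a 0.000004° grid the true value lies within half a step, ±0.000004°/2 = ±2e-06°, of the stored one.
At 20.37°: 2e-06° × 111000 × cos 20.37° = 2e-06 × 111000 × 0.9375 ≈ 0.20812 m.
Error at 57.7° = 2e-06° × 111000 × cos 57.7° ≈ 0.222 × 0.5344 = 0.11863 m.
So the lower-latitude error exceeds the higher by 0.20812 − 0.11863 = 0.089491 m.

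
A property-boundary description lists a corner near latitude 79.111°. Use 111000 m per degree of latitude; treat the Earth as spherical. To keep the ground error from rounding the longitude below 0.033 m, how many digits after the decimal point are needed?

At 79.111° one degree of longitude covers 111000 × cos 79.111° ≈ 111000 × 0.1889 ≈ 20968.7 m.
N decimal places → at most half a unit in the last place, 0.5 × 10⁻ᴺ° = 20968.7/2 × 10⁻ᴺ m.
Need 0.5 × 20968.7 × 10⁻ᴺ ≤ 0.033 → 10⁻ᴺ ≤ 3.148e-06, so N ≥ 5.50.
At 5 places the error can reach 0.105 m, but 6 places keeps it to 0.0105 m.

6 decimal places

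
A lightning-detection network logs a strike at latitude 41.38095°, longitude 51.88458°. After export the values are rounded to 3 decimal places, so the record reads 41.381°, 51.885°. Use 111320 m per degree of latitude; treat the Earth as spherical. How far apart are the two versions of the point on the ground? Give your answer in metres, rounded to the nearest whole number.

The latitude changed by -0.00005° and the longitude by -0.00042°.
North–south shift: -0.00005 × 111320 = -5.566 m.
E–W at 41.381°: -0.00042° × 111320 × cos 41.381° = -0.00042 × 111320 × 0.7503 ≈ -35.0812 m.
Combined displacement = (5.566² + 35.0812²)^½ ≈ 35.5201 m.

36 metres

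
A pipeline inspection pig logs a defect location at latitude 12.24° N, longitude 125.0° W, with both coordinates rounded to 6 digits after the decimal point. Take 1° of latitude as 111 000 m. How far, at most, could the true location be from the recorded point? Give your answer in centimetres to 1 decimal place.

7.8 centimetres

Rounding to 6 decimal places leaves each coordinate within ±5e-07° of the true value.
Latitude error → 5e-07 × 111000 = 0.0555 m along the meridian.
East–west component at 12.24°: 5e-07° × 111000 × cos 12.24° ≈ 5e-07 × 108477 ≈ 0.0542384 m.
Combining orthogonally: (0.0555² + 0.0542384²)^½ ≈ 0.0776019 m.
That is 0.0776019 m = 7.7602 cm.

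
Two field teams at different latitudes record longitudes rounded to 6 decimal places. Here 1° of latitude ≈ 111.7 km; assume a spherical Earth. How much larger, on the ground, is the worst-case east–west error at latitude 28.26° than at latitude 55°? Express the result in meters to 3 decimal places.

0.017 meters

Rounding to 6 decimal places leaves the longitude within ±5e-07° of the true value.
Error at 28.26° = 5e-07° × 111700 × cos 28.26° ≈ 0.05585 × 0.8808 = 0.049193 m.
Error at 55° = 5e-07° × 111700 × cos 55° ≈ 0.05585 × 0.5736 = 0.032034 m.
So the lower-latitude error exceeds the higher by 0.049193 − 0.032034 = 0.017159 m.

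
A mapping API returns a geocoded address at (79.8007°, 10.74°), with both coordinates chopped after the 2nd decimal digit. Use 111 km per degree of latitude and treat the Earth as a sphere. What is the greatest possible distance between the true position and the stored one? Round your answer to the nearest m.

Truncating at 2 decimal places can drop up to a full unit in the last place, so each coordinate may be off by as much as 0.01°.
Latitude error → 0.01 × 111000 = 1110 m along the meridian.
East–west component at 79.8007°: 0.01° × 111000 × cos 79.8007° ≈ 0.01 × 19655.1 ≈ 196.551 m.
Combining orthogonally: (1110² + 196.551²)^½ ≈ 1127.27 m.

1127 m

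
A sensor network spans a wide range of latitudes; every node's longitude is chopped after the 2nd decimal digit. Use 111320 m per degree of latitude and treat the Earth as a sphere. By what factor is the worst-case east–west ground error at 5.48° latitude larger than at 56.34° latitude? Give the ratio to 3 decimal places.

1.796

Truncating at 2 decimal places can drop up to a full unit in the last place, so the longitude may be off by as much as 0.01°.
At 5.48°: 0.01° × 111320 × cos 5.48° = 0.01 × 111320 × 0.9954 ≈ 1108.1 m.
Error at 56.34° = 0.01° × 111320 × cos 56.34° ≈ 1113.2 × 0.5543 = 617.01 m.
The ratio reduces to cos 5.48° / cos 56.34° = 0.9954/0.5543 ≈ 1.7960.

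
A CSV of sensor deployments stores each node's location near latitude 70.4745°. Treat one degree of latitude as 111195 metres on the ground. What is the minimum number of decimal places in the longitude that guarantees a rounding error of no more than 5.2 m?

At 70.4745° one degree of longitude covers 111195 × cos 70.4745° ≈ 111195 × 0.3342 ≈ 37164.3 m.
Rounding to N decimal places gives at most 0.5 × 10⁻ᴺ degrees of error, i.e. 0.5 × 10⁻ᴺ × 37164.3 m.
Need 0.5 × 37164.3 × 10⁻ᴺ ≤ 5.2 → 10⁻ᴺ ≤ 2.798e-04, so N ≥ 3.55.
So 4 decimal places suffice (1.86 m); 3 would allow up to 18.6 m.

4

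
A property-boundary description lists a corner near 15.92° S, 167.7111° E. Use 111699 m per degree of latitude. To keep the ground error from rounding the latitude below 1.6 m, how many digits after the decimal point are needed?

One degree of latitude covers 111699 m.
With N decimal places the half-ulp bound is 0.5·10⁻ᴺ°, or 0.5·10⁻ᴺ × 111699 m on the ground.
Setting 55849.5 × 10⁻ᴺ ≤ 1.6 gives 10ᴺ ≥ 3.491e+04, i.e. N ≥ 4.54.
N = 4 would give 5.58 m (too coarse); N = 5 gives 0.558 m ≤ 1.6 m.

5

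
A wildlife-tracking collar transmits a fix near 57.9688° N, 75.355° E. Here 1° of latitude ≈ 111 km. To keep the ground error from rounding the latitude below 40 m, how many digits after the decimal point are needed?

4 decimal places

One degree of latitude covers 111000 m.
With N decimal places the half-ulp bound is 0.5·10⁻ᴺ°, or 0.5·10⁻ᴺ × 111000 m on the ground.
Need 0.5 × 111000 × 10⁻ᴺ ≤ 40 → 10⁻ᴺ ≤ 7.207e-04, so N ≥ 3.14.
At 3 places the error can reach 55.5 m, but 4 places keeps it to 5.55 m.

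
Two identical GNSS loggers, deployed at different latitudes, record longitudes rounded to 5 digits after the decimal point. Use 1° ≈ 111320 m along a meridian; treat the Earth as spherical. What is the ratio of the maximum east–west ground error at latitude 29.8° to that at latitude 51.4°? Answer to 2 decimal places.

Rounding to 5 decimal places leaves the longitude within ±5e-06° of the true value.
At 29.8°: 5e-06° × 111320 × cos 29.8° = 5e-06 × 111320 × 0.8678 ≈ 0.483 m.
At 51.4°: 5e-06° × 111320 × cos 51.4° = 5e-06 × 111320 × 0.6239 ≈ 0.34725 m.
Ratio: 0.483 / 0.34725 = cos 29.8° / cos 51.4° ≈ 1.3909.

1.39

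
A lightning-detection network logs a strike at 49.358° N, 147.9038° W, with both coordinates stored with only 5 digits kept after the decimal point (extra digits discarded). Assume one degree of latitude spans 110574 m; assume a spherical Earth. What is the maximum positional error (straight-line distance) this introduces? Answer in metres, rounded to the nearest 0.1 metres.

1.3 metres

Truncating at 5 decimal places can drop up to a full unit in the last place, so each coordinate may be off by as much as 1e-05°.
N–S: 1e-05° × 110574 m/° = 1.10574 m.
Longitude error → 1e-05 × 110574 × cos 49.358° = 1e-05 × 110574 × 0.6513 ≈ 0.720202 m.
Combining orthogonally: (1.10574² + 0.720202²)^½ ≈ 1.3196 m.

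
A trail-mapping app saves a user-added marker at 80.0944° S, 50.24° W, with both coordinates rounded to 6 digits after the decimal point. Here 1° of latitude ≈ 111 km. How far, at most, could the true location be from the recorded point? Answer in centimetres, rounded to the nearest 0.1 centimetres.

5.6 centimetres

Rounding to 6 decimal places leaves each coordinate within ±5e-07° of the true value.
North–south component: 5e-07° × 111000 = 0.0555 m.
East–west component at 80.0944°: 5e-07° × 111000 × cos 80.0944° ≈ 5e-07 × 19094.8 ≈ 0.00954741 m.
The two errors are perpendicular, so the maximum displacement is √(0.0555² + 0.00954741²) ≈ 0.0563152 m.
That is 0.0563152 m = 5.6315 cm.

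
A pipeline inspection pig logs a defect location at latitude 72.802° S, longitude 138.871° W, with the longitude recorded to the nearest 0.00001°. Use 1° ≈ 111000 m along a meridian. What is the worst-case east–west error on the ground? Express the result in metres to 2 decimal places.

0.16 metres

Rounding to 5 decimal places leaves the longitude within ±5e-06° of the true value.
At latitude 72.802° a degree of longitude spans 111000 m × cos 72.802° = 111000 × 0.2957 ≈ 32819.9 m.
So at most 5e-06° × 32819.9 ≈ 0.164099 m east–west.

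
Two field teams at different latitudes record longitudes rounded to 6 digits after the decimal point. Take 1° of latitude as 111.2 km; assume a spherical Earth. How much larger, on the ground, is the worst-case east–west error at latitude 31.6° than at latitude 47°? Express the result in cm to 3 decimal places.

0.944 cm

Rounding to 6 decimal places leaves the longitude within ±5e-07° of the true value.
At 31.6°: 5e-07° × 111200 × cos 31.6° = 5e-07 × 111200 × 0.8517 ≈ 0.047356 m.
Error at 47° = 5e-07° × 111200 × cos 47° ≈ 0.0556 × 0.6820 = 0.037919 m.
So the lower-latitude error exceeds the higher by 0.047356 − 0.037919 = 0.0094369 m.
That is 0.00943691 m = 0.94369 cm.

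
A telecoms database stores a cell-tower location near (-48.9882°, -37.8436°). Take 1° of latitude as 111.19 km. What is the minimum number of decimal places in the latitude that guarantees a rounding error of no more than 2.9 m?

5

One degree of latitude covers 111190 m.
N decimal places → at most half a unit in the last place, 0.5 × 10⁻ᴺ° = 111190/2 × 10⁻ᴺ m.
Need 0.5 × 111190 × 10⁻ᴺ ≤ 2.9 → 10⁻ᴺ ≤ 5.216e-05, so N ≥ 4.28.
At 4 places the error can reach 5.56 m, but 5 places keeps it to 0.556 m.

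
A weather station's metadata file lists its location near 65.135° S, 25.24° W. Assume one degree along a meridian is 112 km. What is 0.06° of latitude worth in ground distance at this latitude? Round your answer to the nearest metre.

0.06° × 112000 m/° = 6720 m.

6720 metres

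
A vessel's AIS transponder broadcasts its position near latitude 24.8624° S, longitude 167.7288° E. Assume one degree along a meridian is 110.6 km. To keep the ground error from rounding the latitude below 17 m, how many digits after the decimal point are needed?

One degree of latitude covers 110600 m.
Rounding to N decimal places gives at most 0.5 × 10⁻ᴺ degrees of error, i.e. 0.5 × 10⁻ᴺ × 110600 m.
Setting 55300 × 10⁻ᴺ ≤ 17 gives 10ᴺ ≥ 3253, i.e. N ≥ 3.51.
So 4 decimal places suffice (5.53 m); 3 would allow up to 55.3 m.

4 decimal places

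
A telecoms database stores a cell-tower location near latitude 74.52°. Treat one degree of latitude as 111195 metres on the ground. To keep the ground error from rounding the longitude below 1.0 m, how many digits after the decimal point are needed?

5

At 74.52° one degree of longitude covers 111195 × cos 74.52° ≈ 111195 × 0.2669 ≈ 29678.2 m.
N decimal places → at most half a unit in the last place, 0.5 × 10⁻ᴺ° = 29678.2/2 × 10⁻ᴺ m.
Need 0.5 × 29678.2 × 10⁻ᴺ ≤ 1.0 → 10⁻ᴺ ≤ 6.739e-05, so N ≥ 4.17.
So 5 decimal places suffice (0.148 m); 4 would allow up to 1.48 m.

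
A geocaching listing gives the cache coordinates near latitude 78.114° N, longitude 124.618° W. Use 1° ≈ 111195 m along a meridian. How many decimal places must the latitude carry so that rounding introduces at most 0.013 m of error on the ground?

One degree of latitude covers 111195 m.
Rounding to N decimal places gives at most 0.5 × 10⁻ᴺ degrees of error, i.e. 0.5 × 10⁻ᴺ × 111195 m.
Need 0.5 × 111195 × 10⁻ᴺ ≤ 0.013 → 10⁻ᴺ ≤ 2.338e-07, so N ≥ 6.63.
At 6 places the error can reach 0.0556 m, but 7 places keeps it to 0.00556 m.

7 decimal places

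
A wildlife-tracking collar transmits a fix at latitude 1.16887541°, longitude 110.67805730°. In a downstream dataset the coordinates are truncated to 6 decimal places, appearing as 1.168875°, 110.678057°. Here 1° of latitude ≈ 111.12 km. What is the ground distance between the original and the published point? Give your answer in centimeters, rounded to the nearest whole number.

6 centimeters

Δlat = 1.16887541 − 1.168875 = +0.00000041°; Δlon = 110.67805730 − 110.678057 = +0.00000030°.
N–S: 0.00000041° × 111120 m/° = 0.0455592 m.
East–west at this latitude: 0.00000030° × 111120 × cos 1.16888° ≈ 0.00000030 × 111097 = 0.0333291 m.
Combined displacement = (0.0455592² + 0.0333291²)^½ ≈ 0.0564488 m.
That is 0.0564488 m = 5.6449 cm.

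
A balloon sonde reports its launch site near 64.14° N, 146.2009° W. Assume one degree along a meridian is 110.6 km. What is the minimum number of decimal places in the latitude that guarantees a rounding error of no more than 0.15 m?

One degree of latitude covers 110600 m.
N decimal places → at most half a unit in the last place, 0.5 × 10⁻ᴺ° = 110600/2 × 10⁻ᴺ m.
Setting 55300 × 10⁻ᴺ ≤ 0.15 gives 10ᴺ ≥ 3.687e+05, i.e. N ≥ 5.57.
So 6 decimal places suffice (0.0553 m); 5 would allow up to 0.553 m.

6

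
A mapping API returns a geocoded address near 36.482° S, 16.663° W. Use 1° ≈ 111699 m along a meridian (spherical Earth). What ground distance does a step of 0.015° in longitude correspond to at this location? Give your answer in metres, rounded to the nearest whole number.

1347 metres

0.015° of longitude at 36.482° is 0.015 × 111699 × cos 36.482° ≈ 0.015 × 89810.9 = 1347.16 m.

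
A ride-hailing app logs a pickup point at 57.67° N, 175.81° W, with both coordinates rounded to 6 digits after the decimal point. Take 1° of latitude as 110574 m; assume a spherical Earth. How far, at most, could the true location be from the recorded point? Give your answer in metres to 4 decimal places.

Rounding to 6 decimal places leaves each coordinate within ±5e-07° of the true value.
N–S: 5e-07° × 110574 m/° = 0.055287 m.
East–west component at 57.67°: 5e-07° × 110574 × cos 57.67° ≈ 5e-07 × 59134.4 ≈ 0.0295672 m.
Combining orthogonally: (0.055287² + 0.0295672²)^½ ≈ 0.0626967 m.

0.0627 metres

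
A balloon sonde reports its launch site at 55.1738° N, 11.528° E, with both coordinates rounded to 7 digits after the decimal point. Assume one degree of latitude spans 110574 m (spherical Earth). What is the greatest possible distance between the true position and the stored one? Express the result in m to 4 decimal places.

Rounding to 7 decimal places leaves each coordinate within ±5e-08° of the true value.
Latitude error → 5e-08 × 110574 = 0.0055287 m along the meridian.
Longitude error → 5e-08 × 110574 × cos 55.1738° = 5e-08 × 110574 × 0.5711 ≈ 0.00315738 m.
The two errors are perpendicular, so the maximum displacement is √(0.0055287² + 0.00315738²) ≈ 0.00636676 m.

0.0064 m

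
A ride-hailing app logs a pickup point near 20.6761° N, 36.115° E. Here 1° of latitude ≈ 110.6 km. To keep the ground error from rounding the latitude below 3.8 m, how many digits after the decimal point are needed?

One degree of latitude covers 110600 m.
With N decimal places the half-ulp bound is 0.5·10⁻ᴺ°, or 0.5·10⁻ᴺ × 110600 m on the ground.
Setting 55300 × 10⁻ᴺ ≤ 3.8 gives 10ᴺ ≥ 1.455e+04, i.e. N ≥ 4.16.
N = 4 would give 5.53 m (too coarse); N = 5 gives 0.553 m ≤ 3.8 m.

5 decimal places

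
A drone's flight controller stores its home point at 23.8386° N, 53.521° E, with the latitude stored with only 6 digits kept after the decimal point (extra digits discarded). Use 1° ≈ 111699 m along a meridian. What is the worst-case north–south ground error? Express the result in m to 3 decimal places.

Truncating at 6 decimal places can drop up to a full unit in the last place, so the latitude may be off by as much as 1e-06°.
North–south distance: 1e-06° × 111699 m/° = 0.111699 m.

0.112 m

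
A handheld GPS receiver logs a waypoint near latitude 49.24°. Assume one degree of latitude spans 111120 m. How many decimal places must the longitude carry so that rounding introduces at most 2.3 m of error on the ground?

5 decimal places

At 49.24° one degree of longitude covers 111120 × cos 49.24° ≈ 111120 × 0.6529 ≈ 72549.4 m.
Rounding to N decimal places gives at most 0.5 × 10⁻ᴺ degrees of error, i.e. 0.5 × 10⁻ᴺ × 72549.4 m.
Setting 36274.7 × 10⁻ᴺ ≤ 2.3 gives 10ᴺ ≥ 1.577e+04, i.e. N ≥ 4.20.
At 4 places the error can reach 3.63 m, but 5 places keeps it to 0.363 m.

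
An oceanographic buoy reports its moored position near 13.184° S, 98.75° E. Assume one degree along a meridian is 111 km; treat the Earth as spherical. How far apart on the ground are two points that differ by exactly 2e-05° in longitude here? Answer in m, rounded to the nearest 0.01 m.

2.16 m

One degree of longitude here spans 111000 × cos 13.184° = 111000 × 0.9736 ≈ 108074 m; 2e-05° of that is 2.16149 m.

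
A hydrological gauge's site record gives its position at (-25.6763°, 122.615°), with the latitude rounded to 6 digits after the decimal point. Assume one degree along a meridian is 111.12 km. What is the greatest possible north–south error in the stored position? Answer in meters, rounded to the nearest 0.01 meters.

0.06 meters

Rounding to 6 decimal places leaves the latitude within ±5e-07° of the true value.
So the N–S error is at most 5e-07 × 111120 = 0.05556 m.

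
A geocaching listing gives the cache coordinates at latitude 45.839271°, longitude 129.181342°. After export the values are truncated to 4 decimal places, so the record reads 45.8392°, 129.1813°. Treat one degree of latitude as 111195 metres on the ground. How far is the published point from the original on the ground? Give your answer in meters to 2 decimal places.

8.54 meters

Δlat = 45.839271 − 45.8392 = +0.000071°; Δlon = 129.181342 − 129.1813 = +0.000042°.
North–south shift: 0.000071 × 111195 = 7.89484 m.
E–W at 45.8392°: 0.000042° × 111195 × cos 45.8392° = 0.000042 × 111195 × 0.6967 ≈ 3.2536 m.
Combined displacement = (7.89484² + 3.2536²)^½ ≈ 8.539 m.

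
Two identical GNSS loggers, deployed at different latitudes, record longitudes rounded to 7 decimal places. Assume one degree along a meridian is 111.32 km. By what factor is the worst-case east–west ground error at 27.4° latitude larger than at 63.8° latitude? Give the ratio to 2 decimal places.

Rounding to 7 decimal places leaves the longitude within ±5e-08° of the true value.
Error at 27.4° = 5e-08° × 111320 × cos 27.4° ≈ 0.005566 × 0.8878 = 0.0049416 m.
Error at 63.8° = 5e-08° × 111320 × cos 63.8° ≈ 0.005566 × 0.4415 = 0.0024574 m.
Ratio: 0.0049416 / 0.0024574 = cos 27.4° / cos 63.8° ≈ 2.0109.

2.01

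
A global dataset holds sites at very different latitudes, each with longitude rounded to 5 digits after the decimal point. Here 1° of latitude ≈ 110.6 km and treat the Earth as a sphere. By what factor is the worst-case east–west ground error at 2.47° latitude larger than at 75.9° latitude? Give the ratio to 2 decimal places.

Rounding to 5 decimal places leaves the longitude within ±5e-06° of the true value.
At 2.47°: 5e-06° × 110600 × cos 2.47° = 5e-06 × 110600 × 0.9991 ≈ 0.55249 m.
Error at 75.9° = 5e-06° × 110600 × cos 75.9° ≈ 0.553 × 0.2436 = 0.13472 m.
Ratio: 0.55249 / 0.13472 = cos 2.47° / cos 75.9° ≈ 4.1010.

4.10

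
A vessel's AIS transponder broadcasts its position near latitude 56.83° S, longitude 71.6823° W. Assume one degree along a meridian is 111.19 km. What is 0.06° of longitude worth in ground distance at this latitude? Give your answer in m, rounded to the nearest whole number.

0.06° of longitude at 56.83° is 0.06 × 111190 × cos 56.83° ≈ 0.06 × 60834.8 = 3650.09 m.

3650 m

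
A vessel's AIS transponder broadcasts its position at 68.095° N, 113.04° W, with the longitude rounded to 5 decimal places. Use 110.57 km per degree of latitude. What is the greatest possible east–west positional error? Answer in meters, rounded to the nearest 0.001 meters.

Rounding to 5 decimal places leaves the longitude within ±5e-06° of the true value.
At latitude 68.095° a degree of longitude spans 110570 m × cos 68.095° = 110570 × 0.3731 ≈ 41250.2 m.
So at most 5e-06° × 41250.2 ≈ 0.206251 m east–west.

0.206 meters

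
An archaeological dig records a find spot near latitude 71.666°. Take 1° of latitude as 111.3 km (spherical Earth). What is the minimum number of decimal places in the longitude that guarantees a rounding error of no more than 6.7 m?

At 71.666° one degree of longitude covers 111300 × cos 71.666° ≈ 111300 × 0.3146 ≈ 35010.1 m.
N decimal places → at most half a unit in the last place, 0.5 × 10⁻ᴺ° = 35010.1/2 × 10⁻ᴺ m.
Setting 17505 × 10⁻ᴺ ≤ 6.7 gives 10ᴺ ≥ 2613, i.e. N ≥ 3.42.
At 3 places the error can reach 17.5 m, but 4 places keeps it to 1.75 m.

4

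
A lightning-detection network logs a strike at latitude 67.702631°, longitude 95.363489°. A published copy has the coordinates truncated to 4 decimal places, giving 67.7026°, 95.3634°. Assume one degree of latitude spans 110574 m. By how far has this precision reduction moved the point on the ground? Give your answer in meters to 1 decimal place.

5.1 meters

Δlat = 67.702631 − 67.7026 = +0.000031°; Δlon = 95.363489 − 95.3634 = +0.000089°.
N–S: 0.000031° × 110574 m/° = 3.42779 m.
East–west at this latitude: 0.000089° × 110574 × cos 67.7026° ≈ 0.000089 × 41953.3 = 3.73385 m.
Hypotenuse of the two orthogonal shifts: √(3.42779² + 3.73385²) = 5.06867 m.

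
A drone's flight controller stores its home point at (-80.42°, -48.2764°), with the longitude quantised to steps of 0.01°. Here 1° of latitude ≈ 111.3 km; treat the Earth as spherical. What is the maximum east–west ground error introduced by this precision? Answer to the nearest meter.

With a 0.01° grid the true value lies within half a step, ±0.01°/2 = ±0.005°, of the stored one.
Parallels shrink by cos φ, so at 80.42° a degree of longitude is 111300 × 0.1664 ≈ 18523.1 m.
East–west error: 0.005° × 18523.1 m/° ≈ 92.6153 m.

93 meters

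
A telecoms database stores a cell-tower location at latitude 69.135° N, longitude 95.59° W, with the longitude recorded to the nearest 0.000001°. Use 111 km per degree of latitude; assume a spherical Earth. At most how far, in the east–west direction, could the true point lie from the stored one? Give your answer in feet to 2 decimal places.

0.06 feet

Rounding to 6 decimal places leaves the longitude within ±5e-07° of the true value.
One degree of longitude at 69.135° is 111000 × cos 69.135° ≈ 111000 × 0.3562 = 39534.6 m.
So at most 5e-07° × 39534.6 ≈ 0.0197673 m east–west.
Converting: 0.0197673 m × 3.2808 ft/m ≈ 0.064853 ft.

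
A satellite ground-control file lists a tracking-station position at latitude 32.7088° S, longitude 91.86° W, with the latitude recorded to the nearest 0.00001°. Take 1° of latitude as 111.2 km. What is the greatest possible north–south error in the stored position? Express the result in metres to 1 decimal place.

Rounding to 5 decimal places leaves the latitude within ±5e-06° of the true value.
Along the meridian that is 5e-06° × 111200 m/° = 0.556 m.

0.6 metres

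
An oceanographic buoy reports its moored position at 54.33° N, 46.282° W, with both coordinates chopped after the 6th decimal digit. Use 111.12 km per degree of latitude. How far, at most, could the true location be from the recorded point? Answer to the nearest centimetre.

13 centimetres

Truncating at 6 decimal places can drop up to a full unit in the last place, so each coordinate may be off by as much as 1e-06°.
North–south component: 1e-06° × 111120 = 0.11112 m.
Longitude error → 1e-06 × 111120 × cos 54.33° = 1e-06 × 111120 × 0.5831 ≈ 0.0647958 m.
The two errors are perpendicular, so the maximum displacement is √(0.11112² + 0.0647958²) ≈ 0.128632 m.
That is 0.128632 m = 12.863 cm.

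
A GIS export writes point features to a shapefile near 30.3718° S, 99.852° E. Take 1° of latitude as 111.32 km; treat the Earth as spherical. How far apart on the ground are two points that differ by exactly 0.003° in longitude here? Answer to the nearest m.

One degree of longitude here spans 111320 × cos 30.3718° = 111320 × 0.8628 ≈ 96042.7 m; 0.003° of that is 288.128 m.

288 m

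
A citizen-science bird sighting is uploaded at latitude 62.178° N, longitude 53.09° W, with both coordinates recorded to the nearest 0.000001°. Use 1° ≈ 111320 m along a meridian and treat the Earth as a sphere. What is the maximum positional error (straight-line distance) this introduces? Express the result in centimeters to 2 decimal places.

6.14 centimeters

Rounding to 6 decimal places leaves each coordinate within ±5e-07° of the true value.
Latitude error → 5e-07 × 111320 = 0.05566 m along the meridian.
E–W at 62.178°: 5e-07° × 111320 × cos 62.178° = 5e-07 × 111320 × 0.4667 ≈ 0.025978 m.
Combining orthogonally: (0.05566² + 0.025978²)^½ ≈ 0.0614239 m.
That is 0.0614239 m = 6.1424 cm.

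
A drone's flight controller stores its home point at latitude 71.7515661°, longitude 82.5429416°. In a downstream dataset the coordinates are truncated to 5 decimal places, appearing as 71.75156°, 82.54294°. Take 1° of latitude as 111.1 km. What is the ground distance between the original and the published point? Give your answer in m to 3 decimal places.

0.680 m

Δlat = 71.7515661 − 71.75156 = +0.0000061°; Δlon = 82.5429416 − 82.54294 = +0.0000016°.
N–S: 0.0000061° × 111100 m/° = 0.67771 m.
E–W at 71.7516°: 0.0000016° × 111100 × cos 71.7516° = 0.0000016 × 111100 × 0.3131 ≈ 0.0556634 m.
Combined displacement = (0.67771² + 0.0556634²)^½ ≈ 0.679992 m.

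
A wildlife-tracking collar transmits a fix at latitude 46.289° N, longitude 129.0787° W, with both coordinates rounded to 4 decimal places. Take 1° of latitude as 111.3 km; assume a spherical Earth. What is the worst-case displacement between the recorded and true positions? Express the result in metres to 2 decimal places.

Rounding to 4 decimal places leaves each coordinate within ±5e-05° of the true value.
Latitude error → 5e-05 × 111300 = 5.565 m along the meridian.
E–W at 46.289°: 5e-05° × 111300 × cos 46.289° = 5e-05 × 111300 × 0.6910 ≈ 3.84553 m.
The two errors are perpendicular, so the maximum displacement is √(5.565² + 3.84553²) ≈ 6.76442 m.

6.76 metres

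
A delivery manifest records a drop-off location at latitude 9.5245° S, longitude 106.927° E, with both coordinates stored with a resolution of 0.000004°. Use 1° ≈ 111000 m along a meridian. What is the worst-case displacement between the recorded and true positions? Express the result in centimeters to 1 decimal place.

31.2 centimeters

With a 0.000004° grid the true value lies within half a step, ±0.000004°/2 = ±2e-06°, of the stored one.
Latitude error → 2e-06 × 111000 = 0.222 m along the meridian.
Longitude error → 2e-06 × 111000 × cos 9.5245° = 2e-06 × 111000 × 0.9862 ≈ 0.21894 m.
The two errors are perpendicular, so the maximum displacement is √(0.222² + 0.21894²) ≈ 0.311799 m.
That is 0.311799 m = 31.18 cm.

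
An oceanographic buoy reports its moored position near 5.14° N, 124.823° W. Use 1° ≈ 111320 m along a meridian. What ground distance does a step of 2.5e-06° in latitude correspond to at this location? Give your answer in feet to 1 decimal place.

Along a meridian 2.5e-06° is 2.5e-06 × 111320 = 0.2783 m.
Converting: 0.2783 m × 3.2808 ft/m ≈ 0.91306 ft.

0.9 feet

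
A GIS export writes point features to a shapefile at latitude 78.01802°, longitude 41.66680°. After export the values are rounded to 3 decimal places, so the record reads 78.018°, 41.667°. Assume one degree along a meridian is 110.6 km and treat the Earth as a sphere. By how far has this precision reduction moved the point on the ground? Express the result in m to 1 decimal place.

5.1 m

Δlat = 78.01802 − 78.018 = +0.00002°; Δlon = 41.66680 − 41.667 = -0.00020°.
North–south shift: 0.00002 × 110600 = 2.212 m.
E–W at 78.018°: -0.00020° × 110600 × cos 78.018° = -0.00020 × 110600 × 0.2076 ≈ -4.59221 m.
Distance: √(2.212² + 4.59221²) ≈ 5.09719 m.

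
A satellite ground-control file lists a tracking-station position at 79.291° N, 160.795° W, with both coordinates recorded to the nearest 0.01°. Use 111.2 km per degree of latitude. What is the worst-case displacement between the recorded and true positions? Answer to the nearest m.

566 m

Rounding to 2 decimal places leaves each coordinate within ±0.005° of the true value.
Latitude error → 0.005 × 111200 = 556 m along the meridian.
Longitude error → 0.005 × 111200 × cos 79.291° = 0.005 × 111200 × 0.1858 ≈ 103.316 m.
Worst case both components are at the extreme and orthogonal: √(556² + 103.316²) ≈ 565.518 m.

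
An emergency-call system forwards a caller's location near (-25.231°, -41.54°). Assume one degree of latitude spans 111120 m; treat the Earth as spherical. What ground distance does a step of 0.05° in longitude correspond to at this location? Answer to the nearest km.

One degree of longitude here spans 111120 × cos 25.231° = 111120 × 0.9046 ≈ 100519 m; 0.05° of that is 5025.94 m.
That is 5025.94 m = 5.0259 km.

5 km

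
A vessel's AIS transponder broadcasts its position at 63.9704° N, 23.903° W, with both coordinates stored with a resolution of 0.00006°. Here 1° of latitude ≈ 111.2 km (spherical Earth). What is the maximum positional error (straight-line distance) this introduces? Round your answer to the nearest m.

With a 0.00006° grid the true value lies within half a step, ±0.00006°/2 = ±3e-05°, of the stored one.
Latitude error → 3e-05 × 111200 = 3.336 m along the meridian.
Longitude error → 3e-05 × 111200 × cos 63.9704° = 3e-05 × 111200 × 0.4388 ≈ 1.46395 m.
Worst case both components are at the extreme and orthogonal: √(3.336² + 1.46395²) ≈ 3.64308 m.

4 m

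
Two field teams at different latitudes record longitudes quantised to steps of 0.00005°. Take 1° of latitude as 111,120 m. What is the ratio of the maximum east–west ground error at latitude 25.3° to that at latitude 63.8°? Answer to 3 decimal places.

With a 0.00005° grid the true value lies within half a step, ±0.00005°/2 = ±2.5e-05°, of the stored one.
Error at 25.3° = 2.5e-05° × 111120 × cos 25.3° ≈ 2.778 × 0.9041 = 2.5115 m.
At 63.8°: 2.5e-05° × 111120 × cos 63.8° = 2.5e-05 × 111120 × 0.4415 ≈ 1.2265 m.
Ratio: 2.5115 / 1.2265 = cos 25.3° / cos 63.8° ≈ 2.0477.

2.048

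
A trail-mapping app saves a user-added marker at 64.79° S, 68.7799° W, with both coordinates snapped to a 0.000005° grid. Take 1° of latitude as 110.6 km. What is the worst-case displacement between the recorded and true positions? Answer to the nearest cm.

With a 0.000005° grid the true value lies within half a step, ±0.000005°/2 = ±2.5e-06°, of the stored one.
Latitude error → 2.5e-06 × 110600 = 0.2765 m along the meridian.
Longitude error → 2.5e-06 × 110600 × cos 64.79° = 2.5e-06 × 110600 × 0.4259 ≈ 0.117772 m.
The two errors are perpendicular, so the maximum displacement is √(0.2765² + 0.117772²) ≈ 0.300537 m.
That is 0.300537 m = 30.054 cm.

30 cm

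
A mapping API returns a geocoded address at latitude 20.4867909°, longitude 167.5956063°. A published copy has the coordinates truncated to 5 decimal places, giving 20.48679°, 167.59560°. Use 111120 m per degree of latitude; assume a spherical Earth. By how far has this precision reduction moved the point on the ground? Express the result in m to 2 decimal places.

Δlat = 20.4867909 − 20.48679 = +0.0000009°; Δlon = 167.5956063 − 167.59560 = +0.0000063°.
North–south shift: 0.0000009 × 111120 = 0.100008 m.
East–west at this latitude: 0.0000063° × 111120 × cos 20.4868° ≈ 0.0000063 × 104092 = 0.655779 m.
Distance: √(0.100008² + 0.655779²) ≈ 0.663361 m.

0.66 m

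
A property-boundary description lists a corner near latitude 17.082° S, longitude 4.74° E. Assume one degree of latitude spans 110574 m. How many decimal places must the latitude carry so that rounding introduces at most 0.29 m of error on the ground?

6

One degree of latitude covers 110574 m.
With N decimal places the half-ulp bound is 0.5·10⁻ᴺ°, or 0.5·10⁻ᴺ × 110574 m on the ground.
Setting 55287 × 10⁻ᴺ ≤ 0.29 gives 10ᴺ ≥ 1.906e+05, i.e. N ≥ 5.28.
N = 5 would give 0.553 m (too coarse); N = 6 gives 0.0553 m ≤ 0.29 m.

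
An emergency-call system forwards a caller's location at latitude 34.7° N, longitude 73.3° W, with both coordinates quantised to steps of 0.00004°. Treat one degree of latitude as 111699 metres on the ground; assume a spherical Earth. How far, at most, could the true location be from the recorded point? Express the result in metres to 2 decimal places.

2.89 metres

With a 0.00004° grid the true value lies within half a step, ±0.00004°/2 = ±2e-05°, of the stored one.
North–south component: 2e-05° × 111699 = 2.23398 m.
East–west component at 34.7°: 2e-05° × 111699 × cos 34.7° ≈ 2e-05 × 91832.7 ≈ 1.83665 m.
Combining orthogonally: (2.23398² + 1.83665²)^½ ≈ 2.89205 m.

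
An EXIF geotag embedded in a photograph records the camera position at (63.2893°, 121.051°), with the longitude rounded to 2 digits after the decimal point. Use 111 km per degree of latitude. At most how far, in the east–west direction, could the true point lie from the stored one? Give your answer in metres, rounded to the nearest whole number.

Rounding to 2 decimal places leaves the longitude within ±0.005° of the true value.
At latitude 63.2893° a degree of longitude spans 111000 m × cos 63.2893° = 111000 × 0.4495 ≈ 49892.9 m.
Maximum E–W displacement: 0.005 × 49892.9 = 249.465 m.

249 metres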